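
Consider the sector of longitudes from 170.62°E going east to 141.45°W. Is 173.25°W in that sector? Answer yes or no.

Yes

Band width going east from +170.62° to -141.45°: ((-141.45 − 170.62) mod 360) = 47.93°.
Offset of -173.25° east of the west edge: ((-173.25 − 170.62) mod 360) = 16.13°.
16.13° ≤ 47.93° ⇒ inside.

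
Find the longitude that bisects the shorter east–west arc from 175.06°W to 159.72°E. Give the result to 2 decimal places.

172.33°E

Signed shortest Δλ from -175.06° to +159.72° is -25.22°.
Midpoint longitude = -175.06° + (-25.22°)/2 = -175.06° − 12.61° = -187.67°.
Normalise into (−180°, 180°]: +172.33°.
(The naïve average (-175.06 + +159.72)/2 = -7.67° is on the wrong side of the globe.)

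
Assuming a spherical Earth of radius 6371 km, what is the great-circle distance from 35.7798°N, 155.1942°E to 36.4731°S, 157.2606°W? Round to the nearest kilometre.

9415 km

Δλ = -157.2606 − 155.1942 = -312.4548°; wrapped into (−180°, 180°]: 47.5452°.
Δφ = -36.4731 − 35.7798 = -72.2529°.
a = sin²(Δφ/2) + cos φ₁ · cos φ₂ · sin²(Δλ/2) = 0.453600.
c = 2·atan2(√a, √(1−a)) = 1.47786 rad → d = 6371·c ≈ 9415.46 km.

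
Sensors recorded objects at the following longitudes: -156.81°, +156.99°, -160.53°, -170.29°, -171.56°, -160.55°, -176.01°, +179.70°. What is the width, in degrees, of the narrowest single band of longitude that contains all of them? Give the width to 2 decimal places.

46.20°

Sort the longitudes: -176.01°, -171.56°, -170.29°, -160.55°, -160.53°, -156.81°, +156.99°, +179.70°.
Eastward gaps between consecutive values (wrapping around): 4.45°, 1.27°, 9.74°, 0.02°, 3.72°, 313.80°, 22.71°, 4.29°.
Largest gap = 313.80° ⇒ minimal covering band is its complement: 360° − 313.80° = 46.20°.
Band runs from +156.99° eastward to -156.81°, crossing the antimeridian.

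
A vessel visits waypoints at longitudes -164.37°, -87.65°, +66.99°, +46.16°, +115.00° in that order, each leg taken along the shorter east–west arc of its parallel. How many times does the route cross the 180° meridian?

Leg 1: -164.37° → -87.65°, shortest Δλ = 76.72° (east) — does not cross 180°.
Leg 2: -87.65° → +66.99°, shortest Δλ = 154.64° (east) — does not cross 180°.
Leg 3: +66.99° → +46.16°, shortest Δλ = -20.83° (west) — does not cross 180°.
Leg 4: +46.16° → +115.00°, shortest Δλ = 68.84° (east) — does not cross 180°.
Total crossings: 0.

0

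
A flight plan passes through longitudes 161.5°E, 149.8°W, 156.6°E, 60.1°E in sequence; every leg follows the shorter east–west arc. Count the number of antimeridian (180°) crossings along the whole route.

Leg 1: +161.5° → -149.8°, shortest Δλ = 48.7° (east) — crosses 180°.
Leg 2: -149.8° → +156.6°, shortest Δλ = -53.6° (west) — crosses 180°.
Leg 3: +156.6° → +60.1°, shortest Δλ = -96.5° (west) — does not cross 180°.
Total crossings: 2.

2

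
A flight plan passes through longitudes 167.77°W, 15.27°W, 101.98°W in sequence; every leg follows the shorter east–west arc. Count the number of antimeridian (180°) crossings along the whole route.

0

Leg 1: -167.77° → -15.27°, shortest Δλ = 152.5° (east) — does not cross 180°.
Leg 2: -15.27° → -101.98°, shortest Δλ = -86.71° (west) — does not cross 180°.
Total crossings: 0.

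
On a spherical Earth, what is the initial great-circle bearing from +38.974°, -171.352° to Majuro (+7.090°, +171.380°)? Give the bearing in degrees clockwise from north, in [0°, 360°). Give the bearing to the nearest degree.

211°

Δλ = 171.380 − -171.352 = 342.732°; wrapped into (−180°, 180°]: -17.268°.
θ = atan2( sin Δλ · cos φ₂ , cos φ₁ · sin φ₂ − sin φ₁ · cos φ₂ · cos Δλ )
  = atan2(-0.29457, -0.50007) = -149.499° → normalised to [0°, 360°): 210.501°.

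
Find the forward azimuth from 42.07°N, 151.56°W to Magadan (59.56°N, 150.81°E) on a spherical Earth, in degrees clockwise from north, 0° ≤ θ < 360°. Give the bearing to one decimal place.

Δλ = 150.81 − -151.56 = 302.37°; wrapped into (−180°, 180°]: -57.63°.
θ = atan2( sin Δλ · cos φ₂ , cos φ₁ · sin φ₂ − sin φ₁ · cos φ₂ · cos Δλ )
  = atan2(-0.42791, 0.45826) = -43.038° → normalised to [0°, 360°): 316.962°.

317.0°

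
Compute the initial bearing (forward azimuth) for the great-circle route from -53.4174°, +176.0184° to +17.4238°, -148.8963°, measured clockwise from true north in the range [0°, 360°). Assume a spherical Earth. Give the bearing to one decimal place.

Δλ = -148.8963 − 176.0184 = -324.9147°; wrapped into (−180°, 180°]: 35.0853°.
θ = atan2( sin Δλ · cos φ₂ , cos φ₁ · sin φ₂ − sin φ₁ · cos φ₂ · cos Δλ )
  = atan2(0.54842, 0.80540) = 34.252° → normalised to [0°, 360°): 34.252°.

34.3°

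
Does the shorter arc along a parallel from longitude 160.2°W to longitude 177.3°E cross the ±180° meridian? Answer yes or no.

Yes

Naïve |177.3 − -160.2| = 337.5° > 180°, so the shorter arc goes the other way round — across 180°.
Signed shortest Δλ = ((177.3 − -160.2 + 180) mod 360) − 180 = -22.5°.
Going west by 22.5° from -160.2° passes through 180° before reaching +177.3°.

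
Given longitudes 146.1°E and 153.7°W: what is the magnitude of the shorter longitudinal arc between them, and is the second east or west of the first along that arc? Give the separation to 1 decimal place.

Raw difference: -153.7 − 146.1 = -299.8°.
Normalise into (−180°, 180°]: -299.8° + 360° = 60.2°.
Positive ⇒ the second point lies to the east; separation 60.2°.

60.2° east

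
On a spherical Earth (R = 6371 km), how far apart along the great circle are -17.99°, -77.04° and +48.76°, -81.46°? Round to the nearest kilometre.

7435 km

Δλ = -81.46 − -77.04 = -4.42°.
Δφ = 48.76 − -17.99 = 66.75°.
a = sin²(Δφ/2) + cos φ₁ · cos φ₂ · sin²(Δλ/2) = 0.303560.
c = 2·atan2(√a, √(1−a)) = 1.16704 rad → d = 6371·c ≈ 7435.19 km.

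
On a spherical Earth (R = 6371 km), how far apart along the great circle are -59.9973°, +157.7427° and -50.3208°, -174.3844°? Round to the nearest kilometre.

Δλ = -174.3844 − 157.7427 = -332.1271°; wrapped into (−180°, 180°]: 27.8729°.
Δφ = -50.3208 − -59.9973 = 9.6765°.
a = sin²(Δφ/2) + cos φ₁ · cos φ₂ · sin²(Δλ/2) = 0.025634.
c = 2·atan2(√a, √(1−a)) = 0.32159 rad → d = 6371·c ≈ 2048.87 km.

2049 km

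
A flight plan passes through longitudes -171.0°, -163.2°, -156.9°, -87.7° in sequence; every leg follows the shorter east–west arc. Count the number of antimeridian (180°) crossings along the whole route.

Leg 1: -171.0° → -163.2°, shortest Δλ = 7.8° (east) — does not cross 180°.
Leg 2: -163.2° → -156.9°, shortest Δλ = 6.3° (east) — does not cross 180°.
Leg 3: -156.9° → -87.7°, shortest Δλ = 69.2° (east) — does not cross 180°.
Total crossings: 0.

0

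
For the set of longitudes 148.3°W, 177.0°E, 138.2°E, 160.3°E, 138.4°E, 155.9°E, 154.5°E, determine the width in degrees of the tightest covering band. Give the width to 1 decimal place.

Sort the longitudes: -148.3°, +138.2°, +138.4°, +154.5°, +155.9°, +160.3°, +177.0°.
Eastward gaps between consecutive values (wrapping around): 286.5°, 0.2°, 16.1°, 1.4°, 4.4°, 16.7°, 34.7°.
Largest gap = 286.5° ⇒ minimal covering band is its complement: 360° − 286.5° = 73.5°.
Band runs from +138.2° eastward to -148.3°, crossing the antimeridian.

73.5°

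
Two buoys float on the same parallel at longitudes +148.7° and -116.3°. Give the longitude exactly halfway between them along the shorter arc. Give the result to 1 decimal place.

-163.8°

Signed shortest Δλ from +148.7° to -116.3° is +95.0°.
Midpoint longitude = +148.7° + (+95.0°)/2 = +148.7° + 47.5° = +196.2°.
Normalise into (−180°, 180°]: -163.8°.
(The naïve average (+148.7 + -116.3)/2 = 16.2° is on the wrong side of the globe.)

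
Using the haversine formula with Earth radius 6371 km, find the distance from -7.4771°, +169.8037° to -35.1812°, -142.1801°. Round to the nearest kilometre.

5771 km

Δλ = -142.1801 − 169.8037 = -311.9838°; wrapped into (−180°, 180°]: 48.0162°.
Δφ = -35.1812 − -7.4771 = -27.7041°.
a = sin²(Δφ/2) + cos φ₁ · cos φ₂ · sin²(Δλ/2) = 0.191471.
c = 2·atan2(√a, √(1−a)) = 0.90580 rad → d = 6371·c ≈ 5770.83 km.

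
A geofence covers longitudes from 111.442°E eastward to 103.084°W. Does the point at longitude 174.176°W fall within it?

Band width going east from +111.442° to -103.084°: ((-103.084 − 111.442) mod 360) = 145.474°.
Offset of -174.176° east of the west edge: ((-174.176 − 111.442) mod 360) = 74.382°.
74.382° ≤ 145.474° ⇒ inside.

Yes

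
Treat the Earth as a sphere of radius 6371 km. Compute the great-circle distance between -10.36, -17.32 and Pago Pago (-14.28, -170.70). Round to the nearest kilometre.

Δλ = -170.70 − -17.32 = -153.38°.
Δφ = -14.28 − -10.36 = -3.92°.
a = sin²(Δφ/2) + cos φ₁ · cos φ₂ · sin²(Δλ/2) = 0.903947.
c = 2·atan2(√a, √(1−a)) = 2.51136 rad → d = 6371·c ≈ 15999.90 km.

16000 km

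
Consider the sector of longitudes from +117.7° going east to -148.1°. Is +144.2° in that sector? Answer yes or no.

Band width going east from +117.7° to -148.1°: ((-148.1 − 117.7) mod 360) = 94.2°.
Offset of +144.2° east of the west edge: ((144.2 − 117.7) mod 360) = 26.5°.
26.5° ≤ 94.2° ⇒ inside.

Yes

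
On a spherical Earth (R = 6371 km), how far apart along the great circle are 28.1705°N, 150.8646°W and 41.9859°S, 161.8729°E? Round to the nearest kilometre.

Δλ = 161.8729 − -150.8646 = 312.7375°; wrapped into (−180°, 180°]: -47.2625°.
Δφ = -41.9859 − 28.1705 = -70.1564°.
a = sin²(Δφ/2) + cos φ₁ · cos φ₂ · sin²(Δλ/2) = 0.435560.
c = 2·atan2(√a, √(1−a)) = 1.44156 rad → d = 6371·c ≈ 9184.16 km.

9184 km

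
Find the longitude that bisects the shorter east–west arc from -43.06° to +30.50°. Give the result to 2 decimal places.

-6.28°

Signed shortest Δλ from -43.06° to +30.50° is +73.56°.
Midpoint longitude = -43.06° + (+73.56°)/2 = -43.06° + 36.78° = -6.28°.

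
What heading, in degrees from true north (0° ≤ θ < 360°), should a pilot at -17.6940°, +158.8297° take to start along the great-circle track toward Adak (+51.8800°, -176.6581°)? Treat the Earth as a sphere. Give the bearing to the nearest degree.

Δλ = -176.6581 − 158.8297 = -335.4878°; wrapped into (−180°, 180°]: 24.5122°.
θ = atan2( sin Δλ · cos φ₂ , cos φ₁ · sin φ₂ − sin φ₁ · cos φ₂ · cos Δλ )
  = atan2(0.25611, 0.92021) = 15.553° → normalised to [0°, 360°): 15.553°.

16°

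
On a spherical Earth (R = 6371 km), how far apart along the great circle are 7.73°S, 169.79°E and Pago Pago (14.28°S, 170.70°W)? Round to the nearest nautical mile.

Δλ = -170.70 − 169.79 = -340.49°; wrapped into (−180°, 180°]: 19.51°.
Δφ = -14.28 − -7.73 = -6.55°.
a = sin²(Δφ/2) + cos φ₁ · cos φ₂ · sin²(Δλ/2) = 0.030832.
c = 2·atan2(√a, √(1−a)) = 0.35301 rad → d = 6371·c ≈ 2249.04 km ≈ 1214.38 nmi.

1214 nmi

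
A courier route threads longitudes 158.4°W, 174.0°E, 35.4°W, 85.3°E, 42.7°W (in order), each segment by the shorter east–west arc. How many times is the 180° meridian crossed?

Leg 1: -158.4° → +174.0°, shortest Δλ = -27.6° (west) — crosses 180°.
Leg 2: +174.0° → -35.4°, shortest Δλ = 150.6° (east) — crosses 180°.
Leg 3: -35.4° → +85.3°, shortest Δλ = 120.7° (east) — does not cross 180°.
Leg 4: +85.3° → -42.7°, shortest Δλ = -128.0° (west) — does not cross 180°.
Total crossings: 2.

2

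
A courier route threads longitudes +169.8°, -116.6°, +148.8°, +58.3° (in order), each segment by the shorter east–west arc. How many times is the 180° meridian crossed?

2

Leg 1: +169.8° → -116.6°, shortest Δλ = 73.6° (east) — crosses 180°.
Leg 2: -116.6° → +148.8°, shortest Δλ = -94.6° (west) — crosses 180°.
Leg 3: +148.8° → +58.3°, shortest Δλ = -90.5° (west) — does not cross 180°.
Total crossings: 2.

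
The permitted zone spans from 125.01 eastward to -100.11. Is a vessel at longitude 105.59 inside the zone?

Band width going east from +125.01° to -100.11°: ((-100.11 − 125.01) mod 360) = 134.88°.
Offset of +105.59° east of the west edge: ((105.59 − 125.01) mod 360) = 340.58°.
340.58° > 134.88° ⇒ outside.

No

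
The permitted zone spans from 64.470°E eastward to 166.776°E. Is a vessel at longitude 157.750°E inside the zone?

Yes

Band width going east from +64.470° to +166.776°: ((166.776 − 64.470) mod 360) = 102.306°.
Offset of +157.750° east of the west edge: ((157.750 − 64.470) mod 360) = 93.280°.
93.280° ≤ 102.306° ⇒ inside.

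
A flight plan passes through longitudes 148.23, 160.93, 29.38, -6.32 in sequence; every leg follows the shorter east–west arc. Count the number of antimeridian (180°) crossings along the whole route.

0

Leg 1: +148.23° → +160.93°, shortest Δλ = 12.7° (east) — does not cross 180°.
Leg 2: +160.93° → +29.38°, shortest Δλ = -131.55° (west) — does not cross 180°.
Leg 3: +29.38° → -6.32°, shortest Δλ = -35.7° (west) — does not cross 180°.
Total crossings: 0.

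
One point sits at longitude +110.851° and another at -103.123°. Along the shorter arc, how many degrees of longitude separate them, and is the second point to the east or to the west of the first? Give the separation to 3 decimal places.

Raw difference: -103.123 − 110.851 = -213.974°.
Normalise into (−180°, 180°]: -213.974° + 360° = 146.026°.
Positive ⇒ the second point lies to the east; separation 146.026°.

146.026° east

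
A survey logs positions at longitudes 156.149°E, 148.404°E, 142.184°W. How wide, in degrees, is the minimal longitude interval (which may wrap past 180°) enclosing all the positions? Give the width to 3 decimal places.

69.412°

Sort the longitudes: -142.184°, +148.404°, +156.149°.
Eastward gaps between consecutive values (wrapping around): 290.588°, 7.745°, 61.667°.
Largest gap = 290.588° ⇒ minimal covering band is its complement: 360° − 290.588° = 69.412°.
Band runs from +148.404° eastward to -142.184°, crossing the antimeridian.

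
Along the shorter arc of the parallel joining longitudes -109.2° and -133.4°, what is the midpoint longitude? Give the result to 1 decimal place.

-121.3°

Signed shortest Δλ from -109.2° to -133.4° is -24.2°.
Midpoint longitude = -109.2° + (-24.2°)/2 = -109.2° − 12.1° = -121.3°.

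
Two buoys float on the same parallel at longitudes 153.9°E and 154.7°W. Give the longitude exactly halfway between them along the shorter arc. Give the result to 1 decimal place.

179.6°E

Signed shortest Δλ from +153.9° to -154.7° is +51.4°.
Midpoint longitude = +153.9° + (+51.4°)/2 = +153.9° + 25.7° = +179.6°.
(The naïve average (+153.9 + -154.7)/2 = -0.4° is on the wrong side of the globe.)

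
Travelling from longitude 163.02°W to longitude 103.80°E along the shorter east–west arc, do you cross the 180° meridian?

Naïve |103.80 − -163.02| = 266.82° > 180°, so the shorter arc goes the other way round — across 180°.
Signed shortest Δλ = ((103.80 − -163.02 + 180) mod 360) − 180 = -93.18°.
Going west by 93.18° from -163.02° passes through 180° before reaching +103.80°.

Yes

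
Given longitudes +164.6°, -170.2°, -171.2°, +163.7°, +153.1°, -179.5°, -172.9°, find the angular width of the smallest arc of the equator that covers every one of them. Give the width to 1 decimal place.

Sort the longitudes: -179.5°, -172.9°, -171.2°, -170.2°, +153.1°, +163.7°, +164.6°.
Eastward gaps between consecutive values (wrapping around): 6.6°, 1.7°, 1.0°, 323.3°, 10.6°, 0.9°, 15.9°.
Largest gap = 323.3° ⇒ minimal covering band is its complement: 360° − 323.3° = 36.7°.
Band runs from +153.1° eastward to -170.2°, crossing the antimeridian.

36.7°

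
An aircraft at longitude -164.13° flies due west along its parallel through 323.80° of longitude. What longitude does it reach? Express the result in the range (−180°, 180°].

-127.93°

Start at -164.13°; shift −323.80° → -487.93°.
-487.93° lies outside (−180°, 180°]; add 360° → -127.93°.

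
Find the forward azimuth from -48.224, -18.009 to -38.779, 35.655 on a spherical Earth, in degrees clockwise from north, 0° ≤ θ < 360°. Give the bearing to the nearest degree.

Δλ = 35.655 − -18.009 = 53.664°.
θ = atan2( sin Δλ · cos φ₂ , cos φ₁ · sin φ₂ − sin φ₁ · cos φ₂ · cos Δλ )
  = atan2(0.62799, -0.07279) = 96.612° → normalised to [0°, 360°): 96.612°.

97°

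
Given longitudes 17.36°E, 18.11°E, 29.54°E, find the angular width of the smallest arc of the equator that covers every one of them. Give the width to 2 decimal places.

Sort the longitudes: +17.36°, +18.11°, +29.54°.
Eastward gaps between consecutive values (wrapping around): 0.75°, 11.43°, 347.82°.
Largest gap = 347.82° ⇒ minimal covering band is its complement: 360° − 347.82° = 12.18°.
Band runs from +17.36° eastward to +29.54°.

12.18°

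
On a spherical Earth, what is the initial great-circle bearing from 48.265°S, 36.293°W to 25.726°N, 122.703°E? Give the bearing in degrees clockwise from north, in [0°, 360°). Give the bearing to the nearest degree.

136°

Δλ = 122.703 − -36.293 = 158.996°.
θ = atan2( sin Δλ · cos φ₂ , cos φ₁ · sin φ₂ − sin φ₁ · cos φ₂ · cos Δλ )
  = atan2(0.32291, -0.33864) = 136.363° → normalised to [0°, 360°): 136.363°.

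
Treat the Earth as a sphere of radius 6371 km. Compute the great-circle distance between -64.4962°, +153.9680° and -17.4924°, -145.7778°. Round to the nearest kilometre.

6854 km

Δλ = -145.7778 − 153.9680 = -299.7458°; wrapped into (−180°, 180°]: 60.2542°.
Δφ = -17.4924 − -64.4962 = 47.0038°.
a = sin²(Δφ/2) + cos φ₁ · cos φ₂ · sin²(Δλ/2) = 0.262480.
c = 2·atan2(√a, √(1−a)) = 1.07579 rad → d = 6371·c ≈ 6853.84 km.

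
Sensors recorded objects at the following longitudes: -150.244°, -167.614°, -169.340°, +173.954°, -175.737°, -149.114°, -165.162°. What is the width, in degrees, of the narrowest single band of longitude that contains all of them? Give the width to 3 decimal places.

Sort the longitudes: -175.737°, -169.340°, -167.614°, -165.162°, -150.244°, -149.114°, +173.954°.
Eastward gaps between consecutive values (wrapping around): 6.397°, 1.726°, 2.452°, 14.918°, 1.130°, 323.068°, 10.309°.
Largest gap = 323.068° ⇒ minimal covering band is its complement: 360° − 323.068° = 36.932°.
Band runs from +173.954° eastward to -149.114°, crossing the antimeridian.

36.932°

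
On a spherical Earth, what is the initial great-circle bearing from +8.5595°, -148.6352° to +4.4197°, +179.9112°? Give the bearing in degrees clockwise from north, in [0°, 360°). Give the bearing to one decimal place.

Δλ = 179.9112 − -148.6352 = 328.5464°; wrapped into (−180°, 180°]: -31.4536°.
θ = atan2( sin Δλ · cos φ₂ , cos φ₁ · sin φ₂ − sin φ₁ · cos φ₂ · cos Δλ )
  = atan2(-0.52026, -0.05039) = -95.532° → normalised to [0°, 360°): 264.468°.

264.5°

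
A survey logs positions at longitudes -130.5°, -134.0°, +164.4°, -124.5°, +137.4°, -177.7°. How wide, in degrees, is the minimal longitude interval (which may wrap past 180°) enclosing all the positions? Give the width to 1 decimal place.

Sort the longitudes: -177.7°, -134.0°, -130.5°, -124.5°, +137.4°, +164.4°.
Eastward gaps between consecutive values (wrapping around): 43.7°, 3.5°, 6.0°, 261.9°, 27.0°, 17.9°.
Largest gap = 261.9° ⇒ minimal covering band is its complement: 360° − 261.9° = 98.1°.
Band runs from +137.4° eastward to -124.5°, crossing the antimeridian.

98.1°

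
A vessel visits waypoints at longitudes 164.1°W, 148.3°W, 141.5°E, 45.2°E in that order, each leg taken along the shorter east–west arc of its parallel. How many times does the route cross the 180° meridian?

1

Leg 1: -164.1° → -148.3°, shortest Δλ = 15.8° (east) — does not cross 180°.
Leg 2: -148.3° → +141.5°, shortest Δλ = -70.2° (west) — crosses 180°.
Leg 3: +141.5° → +45.2°, shortest Δλ = -96.3° (west) — does not cross 180°.
Total crossings: 1.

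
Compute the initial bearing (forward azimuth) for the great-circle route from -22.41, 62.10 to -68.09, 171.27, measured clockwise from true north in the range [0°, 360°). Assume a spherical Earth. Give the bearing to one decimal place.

Δλ = 171.27 − 62.10 = 109.17°.
θ = atan2( sin Δλ · cos φ₂ , cos φ₁ · sin φ₂ − sin φ₁ · cos φ₂ · cos Δλ )
  = atan2(0.35246, -0.90442) = 158.709° → normalised to [0°, 360°): 158.709°.

158.7°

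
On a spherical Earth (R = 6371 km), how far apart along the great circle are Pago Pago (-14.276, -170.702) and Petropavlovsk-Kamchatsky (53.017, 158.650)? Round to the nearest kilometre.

Δλ = 158.650 − -170.702 = 329.352°; wrapped into (−180°, 180°]: -30.648°.
Δφ = 53.017 − -14.276 = 67.293°.
a = sin²(Δφ/2) + cos φ₁ · cos φ₂ · sin²(Δλ/2) = 0.347709.
c = 2·atan2(√a, √(1−a)) = 1.26130 rad → d = 6371·c ≈ 8035.72 km.

8036 km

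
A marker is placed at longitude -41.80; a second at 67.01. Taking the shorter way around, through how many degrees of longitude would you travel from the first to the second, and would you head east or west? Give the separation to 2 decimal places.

Raw difference: 67.01 − -41.80 = 108.81°.
Normalise into (−180°, 180°]: 108.81° stays 108.81°.
Positive ⇒ the second point lies to the east; separation 108.81°.

108.81° east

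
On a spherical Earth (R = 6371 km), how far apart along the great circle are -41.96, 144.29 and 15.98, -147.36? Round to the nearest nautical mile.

Δλ = -147.36 − 144.29 = -291.65°; wrapped into (−180°, 180°]: 68.35°.
Δφ = 15.98 − -41.96 = 57.94°.
a = sin²(Δφ/2) + cos φ₁ · cos φ₂ · sin²(Δλ/2) = 0.460163.
c = 2·atan2(√a, √(1−a)) = 1.49104 rad → d = 6371·c ≈ 9499.40 km ≈ 5129.27 nmi.

5129 nmi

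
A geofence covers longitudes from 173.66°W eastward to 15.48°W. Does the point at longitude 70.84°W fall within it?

Band width going east from -173.66° to -15.48°: ((-15.48 − -173.66) mod 360) = 158.18°.
Offset of -70.84° east of the west edge: ((-70.84 − -173.66) mod 360) = 102.82°.
102.82° ≤ 158.18° ⇒ inside.

Yes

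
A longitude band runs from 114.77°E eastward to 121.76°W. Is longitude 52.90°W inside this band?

No

Band width going east from +114.77° to -121.76°: ((-121.76 − 114.77) mod 360) = 123.47°.
Offset of -52.90° east of the west edge: ((-52.90 − 114.77) mod 360) = 192.33°.
192.33° > 123.47° ⇒ outside.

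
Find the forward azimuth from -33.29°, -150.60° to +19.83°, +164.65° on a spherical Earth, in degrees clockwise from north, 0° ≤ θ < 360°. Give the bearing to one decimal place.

Δλ = 164.65 − -150.60 = 315.25°; wrapped into (−180°, 180°]: -44.75°.
θ = atan2( sin Δλ · cos φ₂ , cos φ₁ · sin φ₂ − sin φ₁ · cos φ₂ · cos Δλ )
  = atan2(-0.66227, 0.65025) = -45.524° → normalised to [0°, 360°): 314.476°.

314.5°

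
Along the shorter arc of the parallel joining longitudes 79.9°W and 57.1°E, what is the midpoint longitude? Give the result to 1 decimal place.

11.4°W

Signed shortest Δλ from -79.9° to +57.1° is +137.0°.
Midpoint longitude = -79.9° + (+137.0°)/2 = -79.9° + 68.5° = -11.4°.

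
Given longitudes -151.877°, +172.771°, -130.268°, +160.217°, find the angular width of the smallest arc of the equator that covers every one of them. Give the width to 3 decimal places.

Sort the longitudes: -151.877°, -130.268°, +160.217°, +172.771°.
Eastward gaps between consecutive values (wrapping around): 21.609°, 290.485°, 12.554°, 35.352°.
Largest gap = 290.485° ⇒ minimal covering band is its complement: 360° − 290.485° = 69.515°.
Band runs from +160.217° eastward to -130.268°, crossing the antimeridian.

69.515°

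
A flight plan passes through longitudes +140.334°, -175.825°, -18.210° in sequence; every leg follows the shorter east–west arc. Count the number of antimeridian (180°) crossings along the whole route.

Leg 1: +140.334° → -175.825°, shortest Δλ = 43.841° (east) — crosses 180°.
Leg 2: -175.825° → -18.210°, shortest Δλ = 157.615° (east) — does not cross 180°.
Total crossings: 1.

1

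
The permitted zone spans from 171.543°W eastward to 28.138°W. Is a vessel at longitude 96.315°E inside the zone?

No

Band width going east from -171.543° to -28.138°: ((-28.138 − -171.543) mod 360) = 143.405°.
Offset of +96.315° east of the west edge: ((96.315 − -171.543) mod 360) = 267.858°.
267.858° > 143.405° ⇒ outside.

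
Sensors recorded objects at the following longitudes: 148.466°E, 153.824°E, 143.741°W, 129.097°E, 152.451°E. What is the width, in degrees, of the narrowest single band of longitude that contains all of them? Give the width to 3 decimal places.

Sort the longitudes: -143.741°, +129.097°, +148.466°, +152.451°, +153.824°.
Eastward gaps between consecutive values (wrapping around): 272.838°, 19.369°, 3.985°, 1.373°, 62.435°.
Largest gap = 272.838° ⇒ minimal covering band is its complement: 360° − 272.838° = 87.162°.
Band runs from +129.097° eastward to -143.741°, crossing the antimeridian.

87.162°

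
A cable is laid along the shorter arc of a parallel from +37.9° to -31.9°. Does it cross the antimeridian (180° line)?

No

Signed shortest Δλ = ((-31.9 − 37.9 + 180) mod 360) − 180 = -69.8°.
Going west by 69.8° from +37.9° reaches -31.9° without touching 180°.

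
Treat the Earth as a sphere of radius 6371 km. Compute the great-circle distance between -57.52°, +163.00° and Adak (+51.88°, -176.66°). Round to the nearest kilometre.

Δλ = -176.66 − 163.00 = -339.66°; wrapped into (−180°, 180°]: 20.34°.
Δφ = 51.88 − -57.52 = 109.40°.
a = sin²(Δφ/2) + cos φ₁ · cos φ₂ · sin²(Δλ/2) = 0.676416.
c = 2·atan2(√a, √(1−a)) = 1.93139 rad → d = 6371·c ≈ 12304.90 km.

12305 km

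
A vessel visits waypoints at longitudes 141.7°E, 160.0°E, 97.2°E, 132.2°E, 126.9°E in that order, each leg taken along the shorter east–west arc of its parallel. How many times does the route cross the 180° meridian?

Leg 1: +141.7° → +160.0°, shortest Δλ = 18.3° (east) — does not cross 180°.
Leg 2: +160.0° → +97.2°, shortest Δλ = -62.8° (west) — does not cross 180°.
Leg 3: +97.2° → +132.2°, shortest Δλ = 35.0° (east) — does not cross 180°.
Leg 4: +132.2° → +126.9°, shortest Δλ = -5.3° (west) — does not cross 180°.
Total crossings: 0.

0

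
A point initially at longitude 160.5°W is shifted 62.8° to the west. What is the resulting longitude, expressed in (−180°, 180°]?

Start at -160.5°; shift −62.8° → -223.3°.
-223.3° lies outside (−180°, 180°]; add 360° → +136.7°.

136.7°E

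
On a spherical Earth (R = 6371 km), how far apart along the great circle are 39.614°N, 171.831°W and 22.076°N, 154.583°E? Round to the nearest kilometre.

3720 km

Δλ = 154.583 − -171.831 = 326.414°; wrapped into (−180°, 180°]: -33.586°.
Δφ = 22.076 − 39.614 = -17.538°.
a = sin²(Δφ/2) + cos φ₁ · cos φ₂ · sin²(Δλ/2) = 0.082830.
c = 2·atan2(√a, √(1−a)) = 0.58386 rad → d = 6371·c ≈ 3719.79 km.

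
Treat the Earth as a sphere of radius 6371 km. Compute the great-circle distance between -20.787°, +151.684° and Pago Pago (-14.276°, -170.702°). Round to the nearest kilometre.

Δλ = -170.702 − 151.684 = -322.386°; wrapped into (−180°, 180°]: 37.614°.
Δφ = -14.276 − -20.787 = 6.511°.
a = sin²(Δφ/2) + cos φ₁ · cos φ₂ · sin²(Δλ/2) = 0.097389.
c = 2·atan2(√a, √(1−a)) = 0.63475 rad → d = 6371·c ≈ 4043.97 km.

4044 km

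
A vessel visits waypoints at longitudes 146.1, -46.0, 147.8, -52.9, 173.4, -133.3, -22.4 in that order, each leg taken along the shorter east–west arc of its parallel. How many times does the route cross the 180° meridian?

5

Leg 1: +146.1° → -46.0°, shortest Δλ = 167.9° (east) — crosses 180°.
Leg 2: -46.0° → +147.8°, shortest Δλ = -166.2° (west) — crosses 180°.
Leg 3: +147.8° → -52.9°, shortest Δλ = 159.3° (east) — crosses 180°.
Leg 4: -52.9° → +173.4°, shortest Δλ = -133.7° (west) — crosses 180°.
Leg 5: +173.4° → -133.3°, shortest Δλ = 53.3° (east) — crosses 180°.
Leg 6: -133.3° → -22.4°, shortest Δλ = 110.9° (east) — does not cross 180°.
Total crossings: 5.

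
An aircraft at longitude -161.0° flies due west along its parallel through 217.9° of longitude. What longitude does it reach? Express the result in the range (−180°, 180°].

Start at -161.0°; shift −217.9° → -378.9°.
-378.9° lies outside (−180°, 180°]; add 360° → -18.9°.

-18.9°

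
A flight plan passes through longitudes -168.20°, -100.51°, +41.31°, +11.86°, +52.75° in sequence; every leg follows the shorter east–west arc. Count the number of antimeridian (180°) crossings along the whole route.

0

Leg 1: -168.20° → -100.51°, shortest Δλ = 67.69° (east) — does not cross 180°.
Leg 2: -100.51° → +41.31°, shortest Δλ = 141.82° (east) — does not cross 180°.
Leg 3: +41.31° → +11.86°, shortest Δλ = -29.45° (west) — does not cross 180°.
Leg 4: +11.86° → +52.75°, shortest Δλ = 40.89° (east) — does not cross 180°.
Total crossings: 0.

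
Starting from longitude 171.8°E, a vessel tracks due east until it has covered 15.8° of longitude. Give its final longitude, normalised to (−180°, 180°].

172.4°W

Start at +171.8°; shift +15.8° → +187.6°.
+187.6° lies outside (−180°, 180°]; subtract 360° → -172.4°.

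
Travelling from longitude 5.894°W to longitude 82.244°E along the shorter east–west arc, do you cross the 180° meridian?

No

Signed shortest Δλ = ((82.244 − -5.894 + 180) mod 360) − 180 = 88.138°.
Going east by 88.138° from -5.894° reaches +82.244° without touching 180°.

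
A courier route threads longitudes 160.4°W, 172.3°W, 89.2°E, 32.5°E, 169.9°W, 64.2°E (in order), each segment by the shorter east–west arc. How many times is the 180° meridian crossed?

3

Leg 1: -160.4° → -172.3°, shortest Δλ = -11.9° (west) — does not cross 180°.
Leg 2: -172.3° → +89.2°, shortest Δλ = -98.5° (west) — crosses 180°.
Leg 3: +89.2° → +32.5°, shortest Δλ = -56.7° (west) — does not cross 180°.
Leg 4: +32.5° → -169.9°, shortest Δλ = 157.6° (east) — crosses 180°.
Leg 5: -169.9° → +64.2°, shortest Δλ = -125.9° (west) — crosses 180°.
Total crossings: 3.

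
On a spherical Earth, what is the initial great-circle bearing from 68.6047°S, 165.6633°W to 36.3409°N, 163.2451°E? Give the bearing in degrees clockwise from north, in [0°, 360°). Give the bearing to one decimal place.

334.1°

Δλ = 163.2451 − -165.6633 = 328.9084°; wrapped into (−180°, 180°]: -31.0916°.
θ = atan2( sin Δλ · cos φ₂ , cos φ₁ · sin φ₂ − sin φ₁ · cos φ₂ · cos Δλ )
  = atan2(-0.41597, 0.85843) = -25.853° → normalised to [0°, 360°): 334.147°.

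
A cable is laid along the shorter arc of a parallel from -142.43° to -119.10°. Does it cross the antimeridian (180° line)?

No

Signed shortest Δλ = ((-119.10 − -142.43 + 180) mod 360) − 180 = 23.33°.
Going east by 23.33° from -142.43° reaches -119.10° without touching 180°.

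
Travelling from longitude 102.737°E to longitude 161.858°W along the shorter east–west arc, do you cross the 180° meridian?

Yes

Naïve |-161.858 − 102.737| = 264.595° > 180°, so the shorter arc goes the other way round — across 180°.
Signed shortest Δλ = ((-161.858 − 102.737 + 180) mod 360) − 180 = 95.405°.
Going east by 95.405° from +102.737° passes through 180° before reaching -161.858°.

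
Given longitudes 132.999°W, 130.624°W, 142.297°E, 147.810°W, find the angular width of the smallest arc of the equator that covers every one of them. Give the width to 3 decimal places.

Sort the longitudes: -147.810°, -132.999°, -130.624°, +142.297°.
Eastward gaps between consecutive values (wrapping around): 14.811°, 2.375°, 272.921°, 69.893°.
Largest gap = 272.921° ⇒ minimal covering band is its complement: 360° − 272.921° = 87.079°.
Band runs from +142.297° eastward to -130.624°, crossing the antimeridian.

87.079°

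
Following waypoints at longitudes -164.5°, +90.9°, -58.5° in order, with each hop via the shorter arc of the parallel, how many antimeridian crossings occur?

1

Leg 1: -164.5° → +90.9°, shortest Δλ = -104.6° (west) — crosses 180°.
Leg 2: +90.9° → -58.5°, shortest Δλ = -149.4° (west) — does not cross 180°.
Total crossings: 1.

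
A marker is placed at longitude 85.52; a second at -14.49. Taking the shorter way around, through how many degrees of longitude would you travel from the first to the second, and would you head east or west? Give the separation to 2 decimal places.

Raw difference: -14.49 − 85.52 = -100.01°.
Normalise into (−180°, 180°]: -100.01° stays -100.01°.
Negative ⇒ the second point lies to the west; separation 100.01°.

100.01° west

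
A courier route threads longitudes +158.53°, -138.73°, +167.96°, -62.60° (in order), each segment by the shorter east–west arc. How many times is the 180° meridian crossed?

Leg 1: +158.53° → -138.73°, shortest Δλ = 62.74° (east) — crosses 180°.
Leg 2: -138.73° → +167.96°, shortest Δλ = -53.31° (west) — crosses 180°.
Leg 3: +167.96° → -62.60°, shortest Δλ = 129.44° (east) — crosses 180°.
Total crossings: 3.

3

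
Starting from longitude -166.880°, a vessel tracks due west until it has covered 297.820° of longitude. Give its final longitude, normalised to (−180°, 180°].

Start at -166.880°; shift −297.820° → -464.700°.
-464.700° lies outside (−180°, 180°]; add 360° → -104.700°.

-104.700°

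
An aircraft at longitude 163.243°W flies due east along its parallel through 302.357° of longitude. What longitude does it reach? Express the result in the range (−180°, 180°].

Start at -163.243°; shift +302.357° → +139.114°.
+139.114° already lies in (−180°, 180°].

139.114°E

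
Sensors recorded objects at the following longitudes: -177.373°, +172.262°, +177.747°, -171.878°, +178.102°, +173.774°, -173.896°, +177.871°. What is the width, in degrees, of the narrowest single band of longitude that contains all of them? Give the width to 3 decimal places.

15.860°

Sort the longitudes: -177.373°, -173.896°, -171.878°, +172.262°, +173.774°, +177.747°, +177.871°, +178.102°.
Eastward gaps between consecutive values (wrapping around): 3.477°, 2.018°, 344.140°, 1.512°, 3.973°, 0.124°, 0.231°, 4.525°.
Largest gap = 344.140° ⇒ minimal covering band is its complement: 360° − 344.140° = 15.860°.
Band runs from +172.262° eastward to -171.878°, crossing the antimeridian.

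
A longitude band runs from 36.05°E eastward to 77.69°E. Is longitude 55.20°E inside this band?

Yes

Band width going east from +36.05° to +77.69°: ((77.69 − 36.05) mod 360) = 41.64°.
Offset of +55.20° east of the west edge: ((55.20 − 36.05) mod 360) = 19.15°.
19.15° ≤ 41.64° ⇒ inside.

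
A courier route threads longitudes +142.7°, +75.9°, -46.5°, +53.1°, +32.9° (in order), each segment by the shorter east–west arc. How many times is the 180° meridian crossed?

Leg 1: +142.7° → +75.9°, shortest Δλ = -66.8° (west) — does not cross 180°.
Leg 2: +75.9° → -46.5°, shortest Δλ = -122.4° (west) — does not cross 180°.
Leg 3: -46.5° → +53.1°, shortest Δλ = 99.6° (east) — does not cross 180°.
Leg 4: +53.1° → +32.9°, shortest Δλ = -20.2° (west) — does not cross 180°.
Total crossings: 0.

0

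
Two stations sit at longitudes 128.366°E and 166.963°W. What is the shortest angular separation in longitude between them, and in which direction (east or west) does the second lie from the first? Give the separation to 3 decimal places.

64.671° east

Raw difference: -166.963 − 128.366 = -295.329°.
Normalise into (−180°, 180°]: -295.329° + 360° = 64.671°.
Positive ⇒ the second point lies to the east; separation 64.671°.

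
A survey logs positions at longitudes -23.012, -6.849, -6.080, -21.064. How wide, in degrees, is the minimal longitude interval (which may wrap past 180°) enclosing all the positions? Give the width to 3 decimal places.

16.932°

Sort the longitudes: -23.012°, -21.064°, -6.849°, -6.080°.
Eastward gaps between consecutive values (wrapping around): 1.948°, 14.215°, 0.769°, 343.068°.
Largest gap = 343.068° ⇒ minimal covering band is its complement: 360° − 343.068° = 16.932°.
Band runs from -23.012° eastward to -6.080°.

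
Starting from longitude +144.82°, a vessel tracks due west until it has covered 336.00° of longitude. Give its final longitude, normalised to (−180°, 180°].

+168.82°

Start at +144.82°; shift −336.00° → -191.18°.
-191.18° lies outside (−180°, 180°]; add 360° → +168.82°.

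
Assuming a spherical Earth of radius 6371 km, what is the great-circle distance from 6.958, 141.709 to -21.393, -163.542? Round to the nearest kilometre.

6751 km

Δλ = -163.542 − 141.709 = -305.251°; wrapped into (−180°, 180°]: 54.749°.
Δφ = -21.393 − 6.958 = -28.351°.
a = sin²(Δφ/2) + cos φ₁ · cos φ₂ · sin²(Δλ/2) = 0.255376.
c = 2·atan2(√a, √(1−a)) = 1.05957 rad → d = 6371·c ≈ 6750.52 km.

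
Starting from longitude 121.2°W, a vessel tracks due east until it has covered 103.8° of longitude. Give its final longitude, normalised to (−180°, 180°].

Start at -121.2°; shift +103.8° → -17.4°.
-17.4° already lies in (−180°, 180°].

17.4°W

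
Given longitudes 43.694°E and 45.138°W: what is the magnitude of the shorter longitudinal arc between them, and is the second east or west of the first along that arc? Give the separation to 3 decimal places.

Raw difference: -45.138 − 43.694 = -88.832°.
Normalise into (−180°, 180°]: -88.832° stays -88.832°.
Negative ⇒ the second point lies to the west; separation 88.832°.

88.832° west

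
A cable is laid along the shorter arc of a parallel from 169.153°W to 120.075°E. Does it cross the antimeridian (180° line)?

Yes

Naïve |120.075 − -169.153| = 289.228° > 180°, so the shorter arc goes the other way round — across 180°.
Signed shortest Δλ = ((120.075 − -169.153 + 180) mod 360) − 180 = -70.772°.
Going west by 70.772° from -169.153° passes through 180° before reaching +120.075°.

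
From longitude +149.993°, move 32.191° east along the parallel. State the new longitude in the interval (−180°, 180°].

-177.816°

Start at +149.993°; shift +32.191° → +182.184°.
+182.184° lies outside (−180°, 180°]; subtract 360° → -177.816°.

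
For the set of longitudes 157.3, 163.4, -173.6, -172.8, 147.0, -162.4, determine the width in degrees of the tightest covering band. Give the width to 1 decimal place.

Sort the longitudes: -173.6°, -172.8°, -162.4°, +147.0°, +157.3°, +163.4°.
Eastward gaps between consecutive values (wrapping around): 0.8°, 10.4°, 309.4°, 10.3°, 6.1°, 23.0°.
Largest gap = 309.4° ⇒ minimal covering band is its complement: 360° − 309.4° = 50.6°.
Band runs from +147.0° eastward to -162.4°, crossing the antimeridian.

50.6°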